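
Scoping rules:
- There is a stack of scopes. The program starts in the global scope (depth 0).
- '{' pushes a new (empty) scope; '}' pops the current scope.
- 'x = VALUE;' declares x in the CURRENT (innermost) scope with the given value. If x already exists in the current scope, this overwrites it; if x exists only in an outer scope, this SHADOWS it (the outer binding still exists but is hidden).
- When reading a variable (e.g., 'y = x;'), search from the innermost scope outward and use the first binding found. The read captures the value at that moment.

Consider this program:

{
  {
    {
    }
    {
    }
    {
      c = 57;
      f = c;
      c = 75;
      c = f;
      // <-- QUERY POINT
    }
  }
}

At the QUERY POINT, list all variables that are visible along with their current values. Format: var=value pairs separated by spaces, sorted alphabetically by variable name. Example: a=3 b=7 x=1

Answer: c=57 f=57

Derivation:
Step 1: enter scope (depth=1)
Step 2: enter scope (depth=2)
Step 3: enter scope (depth=3)
Step 4: exit scope (depth=2)
Step 5: enter scope (depth=3)
Step 6: exit scope (depth=2)
Step 7: enter scope (depth=3)
Step 8: declare c=57 at depth 3
Step 9: declare f=(read c)=57 at depth 3
Step 10: declare c=75 at depth 3
Step 11: declare c=(read f)=57 at depth 3
Visible at query point: c=57 f=57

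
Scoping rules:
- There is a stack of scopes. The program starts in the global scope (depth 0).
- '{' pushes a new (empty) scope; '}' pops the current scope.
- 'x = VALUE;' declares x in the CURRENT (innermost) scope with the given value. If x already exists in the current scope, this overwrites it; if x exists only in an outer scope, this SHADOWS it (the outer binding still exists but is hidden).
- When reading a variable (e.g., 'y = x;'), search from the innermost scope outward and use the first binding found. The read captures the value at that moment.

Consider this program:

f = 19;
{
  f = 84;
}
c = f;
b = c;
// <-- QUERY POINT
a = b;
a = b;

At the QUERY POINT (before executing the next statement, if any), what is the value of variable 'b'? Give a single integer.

Step 1: declare f=19 at depth 0
Step 2: enter scope (depth=1)
Step 3: declare f=84 at depth 1
Step 4: exit scope (depth=0)
Step 5: declare c=(read f)=19 at depth 0
Step 6: declare b=(read c)=19 at depth 0
Visible at query point: b=19 c=19 f=19

Answer: 19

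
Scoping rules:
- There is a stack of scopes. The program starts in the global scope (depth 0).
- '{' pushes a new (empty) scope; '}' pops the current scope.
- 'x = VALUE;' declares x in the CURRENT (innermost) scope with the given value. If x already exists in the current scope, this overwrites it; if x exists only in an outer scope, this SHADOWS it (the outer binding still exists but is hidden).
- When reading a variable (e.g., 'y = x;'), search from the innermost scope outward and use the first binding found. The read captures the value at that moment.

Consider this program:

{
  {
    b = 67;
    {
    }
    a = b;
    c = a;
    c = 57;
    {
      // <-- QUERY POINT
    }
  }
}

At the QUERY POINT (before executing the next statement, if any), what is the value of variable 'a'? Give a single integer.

Step 1: enter scope (depth=1)
Step 2: enter scope (depth=2)
Step 3: declare b=67 at depth 2
Step 4: enter scope (depth=3)
Step 5: exit scope (depth=2)
Step 6: declare a=(read b)=67 at depth 2
Step 7: declare c=(read a)=67 at depth 2
Step 8: declare c=57 at depth 2
Step 9: enter scope (depth=3)
Visible at query point: a=67 b=67 c=57

Answer: 67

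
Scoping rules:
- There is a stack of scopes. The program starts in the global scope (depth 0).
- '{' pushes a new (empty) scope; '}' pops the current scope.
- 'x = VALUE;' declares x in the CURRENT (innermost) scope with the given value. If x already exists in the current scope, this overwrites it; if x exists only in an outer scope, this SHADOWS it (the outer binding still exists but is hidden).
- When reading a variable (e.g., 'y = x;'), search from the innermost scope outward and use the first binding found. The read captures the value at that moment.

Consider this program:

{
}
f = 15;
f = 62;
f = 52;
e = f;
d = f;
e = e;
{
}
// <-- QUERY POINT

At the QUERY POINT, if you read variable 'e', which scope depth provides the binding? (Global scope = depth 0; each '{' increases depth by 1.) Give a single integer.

Step 1: enter scope (depth=1)
Step 2: exit scope (depth=0)
Step 3: declare f=15 at depth 0
Step 4: declare f=62 at depth 0
Step 5: declare f=52 at depth 0
Step 6: declare e=(read f)=52 at depth 0
Step 7: declare d=(read f)=52 at depth 0
Step 8: declare e=(read e)=52 at depth 0
Step 9: enter scope (depth=1)
Step 10: exit scope (depth=0)
Visible at query point: d=52 e=52 f=52

Answer: 0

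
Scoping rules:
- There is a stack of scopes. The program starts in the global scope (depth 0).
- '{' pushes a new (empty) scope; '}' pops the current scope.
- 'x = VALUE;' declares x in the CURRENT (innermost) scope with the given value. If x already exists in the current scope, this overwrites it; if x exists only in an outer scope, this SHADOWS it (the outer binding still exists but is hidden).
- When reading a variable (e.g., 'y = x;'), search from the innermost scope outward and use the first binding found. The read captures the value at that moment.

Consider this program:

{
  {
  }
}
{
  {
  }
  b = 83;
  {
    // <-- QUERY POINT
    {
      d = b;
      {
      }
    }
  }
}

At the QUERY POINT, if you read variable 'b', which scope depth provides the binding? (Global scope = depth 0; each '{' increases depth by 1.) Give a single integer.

Step 1: enter scope (depth=1)
Step 2: enter scope (depth=2)
Step 3: exit scope (depth=1)
Step 4: exit scope (depth=0)
Step 5: enter scope (depth=1)
Step 6: enter scope (depth=2)
Step 7: exit scope (depth=1)
Step 8: declare b=83 at depth 1
Step 9: enter scope (depth=2)
Visible at query point: b=83

Answer: 1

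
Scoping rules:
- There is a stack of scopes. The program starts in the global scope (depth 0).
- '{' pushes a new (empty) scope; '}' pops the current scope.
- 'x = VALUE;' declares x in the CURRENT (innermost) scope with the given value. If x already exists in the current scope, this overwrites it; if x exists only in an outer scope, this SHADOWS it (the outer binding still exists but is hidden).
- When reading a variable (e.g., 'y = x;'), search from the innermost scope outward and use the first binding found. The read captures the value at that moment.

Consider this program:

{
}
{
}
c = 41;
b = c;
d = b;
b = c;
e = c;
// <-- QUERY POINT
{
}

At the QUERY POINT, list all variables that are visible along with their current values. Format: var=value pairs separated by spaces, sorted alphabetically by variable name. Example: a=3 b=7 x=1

Step 1: enter scope (depth=1)
Step 2: exit scope (depth=0)
Step 3: enter scope (depth=1)
Step 4: exit scope (depth=0)
Step 5: declare c=41 at depth 0
Step 6: declare b=(read c)=41 at depth 0
Step 7: declare d=(read b)=41 at depth 0
Step 8: declare b=(read c)=41 at depth 0
Step 9: declare e=(read c)=41 at depth 0
Visible at query point: b=41 c=41 d=41 e=41

Answer: b=41 c=41 d=41 e=41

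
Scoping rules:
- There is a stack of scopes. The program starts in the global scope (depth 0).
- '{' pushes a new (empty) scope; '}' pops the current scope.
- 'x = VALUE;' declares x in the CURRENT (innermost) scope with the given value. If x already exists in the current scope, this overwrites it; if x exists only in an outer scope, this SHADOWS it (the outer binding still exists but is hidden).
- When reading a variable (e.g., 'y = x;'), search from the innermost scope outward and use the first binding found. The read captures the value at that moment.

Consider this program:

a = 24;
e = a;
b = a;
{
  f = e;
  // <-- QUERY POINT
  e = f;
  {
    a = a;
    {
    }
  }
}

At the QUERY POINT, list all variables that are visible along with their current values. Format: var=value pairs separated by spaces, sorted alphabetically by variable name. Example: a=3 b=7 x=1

Answer: a=24 b=24 e=24 f=24

Derivation:
Step 1: declare a=24 at depth 0
Step 2: declare e=(read a)=24 at depth 0
Step 3: declare b=(read a)=24 at depth 0
Step 4: enter scope (depth=1)
Step 5: declare f=(read e)=24 at depth 1
Visible at query point: a=24 b=24 e=24 f=24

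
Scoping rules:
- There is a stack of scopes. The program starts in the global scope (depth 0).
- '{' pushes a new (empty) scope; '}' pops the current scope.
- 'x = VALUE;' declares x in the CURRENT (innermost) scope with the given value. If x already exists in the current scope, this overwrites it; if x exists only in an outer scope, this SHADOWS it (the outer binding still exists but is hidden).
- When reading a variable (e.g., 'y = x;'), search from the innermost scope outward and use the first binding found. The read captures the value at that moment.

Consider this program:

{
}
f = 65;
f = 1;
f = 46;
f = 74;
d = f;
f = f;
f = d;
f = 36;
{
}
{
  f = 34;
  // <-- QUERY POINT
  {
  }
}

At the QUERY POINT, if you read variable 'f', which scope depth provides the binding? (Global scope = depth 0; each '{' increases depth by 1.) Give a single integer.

Answer: 1

Derivation:
Step 1: enter scope (depth=1)
Step 2: exit scope (depth=0)
Step 3: declare f=65 at depth 0
Step 4: declare f=1 at depth 0
Step 5: declare f=46 at depth 0
Step 6: declare f=74 at depth 0
Step 7: declare d=(read f)=74 at depth 0
Step 8: declare f=(read f)=74 at depth 0
Step 9: declare f=(read d)=74 at depth 0
Step 10: declare f=36 at depth 0
Step 11: enter scope (depth=1)
Step 12: exit scope (depth=0)
Step 13: enter scope (depth=1)
Step 14: declare f=34 at depth 1
Visible at query point: d=74 f=34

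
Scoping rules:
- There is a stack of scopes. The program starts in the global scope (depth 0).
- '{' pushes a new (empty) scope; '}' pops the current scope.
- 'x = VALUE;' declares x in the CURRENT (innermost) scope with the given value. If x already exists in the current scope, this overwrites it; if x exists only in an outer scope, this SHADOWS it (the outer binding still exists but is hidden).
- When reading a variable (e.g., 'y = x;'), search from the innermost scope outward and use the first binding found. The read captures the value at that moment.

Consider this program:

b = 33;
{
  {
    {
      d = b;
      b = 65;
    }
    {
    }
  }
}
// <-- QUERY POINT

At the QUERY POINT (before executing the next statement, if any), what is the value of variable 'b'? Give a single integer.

Step 1: declare b=33 at depth 0
Step 2: enter scope (depth=1)
Step 3: enter scope (depth=2)
Step 4: enter scope (depth=3)
Step 5: declare d=(read b)=33 at depth 3
Step 6: declare b=65 at depth 3
Step 7: exit scope (depth=2)
Step 8: enter scope (depth=3)
Step 9: exit scope (depth=2)
Step 10: exit scope (depth=1)
Step 11: exit scope (depth=0)
Visible at query point: b=33

Answer: 33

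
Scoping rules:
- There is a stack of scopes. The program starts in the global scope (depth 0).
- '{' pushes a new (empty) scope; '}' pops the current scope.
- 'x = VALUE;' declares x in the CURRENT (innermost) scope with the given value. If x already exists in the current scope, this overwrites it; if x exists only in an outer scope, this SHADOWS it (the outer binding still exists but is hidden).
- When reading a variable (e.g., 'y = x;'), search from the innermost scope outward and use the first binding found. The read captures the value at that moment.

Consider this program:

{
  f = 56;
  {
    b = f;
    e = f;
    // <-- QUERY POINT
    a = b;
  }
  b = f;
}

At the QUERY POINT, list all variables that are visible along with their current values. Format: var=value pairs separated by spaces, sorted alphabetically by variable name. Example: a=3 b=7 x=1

Answer: b=56 e=56 f=56

Derivation:
Step 1: enter scope (depth=1)
Step 2: declare f=56 at depth 1
Step 3: enter scope (depth=2)
Step 4: declare b=(read f)=56 at depth 2
Step 5: declare e=(read f)=56 at depth 2
Visible at query point: b=56 e=56 f=56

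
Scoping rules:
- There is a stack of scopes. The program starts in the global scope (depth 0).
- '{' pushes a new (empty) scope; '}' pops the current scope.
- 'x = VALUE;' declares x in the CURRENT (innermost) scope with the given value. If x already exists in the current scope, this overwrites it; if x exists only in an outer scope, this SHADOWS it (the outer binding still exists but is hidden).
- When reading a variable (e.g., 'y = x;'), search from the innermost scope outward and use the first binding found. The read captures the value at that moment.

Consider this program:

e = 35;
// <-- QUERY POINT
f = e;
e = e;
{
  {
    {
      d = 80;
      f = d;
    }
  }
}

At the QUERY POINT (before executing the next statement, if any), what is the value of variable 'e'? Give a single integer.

Step 1: declare e=35 at depth 0
Visible at query point: e=35

Answer: 35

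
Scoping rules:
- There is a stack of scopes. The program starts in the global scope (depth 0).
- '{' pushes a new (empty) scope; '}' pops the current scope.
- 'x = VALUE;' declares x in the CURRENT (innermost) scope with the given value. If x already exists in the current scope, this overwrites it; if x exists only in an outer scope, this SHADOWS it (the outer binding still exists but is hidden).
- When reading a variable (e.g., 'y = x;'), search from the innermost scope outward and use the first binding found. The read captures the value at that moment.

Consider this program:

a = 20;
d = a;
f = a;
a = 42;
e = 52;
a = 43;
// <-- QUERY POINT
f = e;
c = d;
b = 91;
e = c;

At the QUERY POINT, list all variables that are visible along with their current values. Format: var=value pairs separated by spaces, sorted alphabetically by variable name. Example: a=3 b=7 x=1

Answer: a=43 d=20 e=52 f=20

Derivation:
Step 1: declare a=20 at depth 0
Step 2: declare d=(read a)=20 at depth 0
Step 3: declare f=(read a)=20 at depth 0
Step 4: declare a=42 at depth 0
Step 5: declare e=52 at depth 0
Step 6: declare a=43 at depth 0
Visible at query point: a=43 d=20 e=52 f=20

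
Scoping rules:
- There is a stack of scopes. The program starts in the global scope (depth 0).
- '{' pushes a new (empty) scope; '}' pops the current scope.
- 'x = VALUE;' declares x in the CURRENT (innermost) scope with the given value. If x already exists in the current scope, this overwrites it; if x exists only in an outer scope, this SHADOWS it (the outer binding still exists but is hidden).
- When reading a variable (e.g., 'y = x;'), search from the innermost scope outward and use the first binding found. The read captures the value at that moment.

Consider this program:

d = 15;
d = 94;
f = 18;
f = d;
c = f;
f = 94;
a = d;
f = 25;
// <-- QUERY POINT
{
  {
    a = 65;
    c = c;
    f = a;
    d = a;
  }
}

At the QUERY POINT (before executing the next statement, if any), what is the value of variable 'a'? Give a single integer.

Step 1: declare d=15 at depth 0
Step 2: declare d=94 at depth 0
Step 3: declare f=18 at depth 0
Step 4: declare f=(read d)=94 at depth 0
Step 5: declare c=(read f)=94 at depth 0
Step 6: declare f=94 at depth 0
Step 7: declare a=(read d)=94 at depth 0
Step 8: declare f=25 at depth 0
Visible at query point: a=94 c=94 d=94 f=25

Answer: 94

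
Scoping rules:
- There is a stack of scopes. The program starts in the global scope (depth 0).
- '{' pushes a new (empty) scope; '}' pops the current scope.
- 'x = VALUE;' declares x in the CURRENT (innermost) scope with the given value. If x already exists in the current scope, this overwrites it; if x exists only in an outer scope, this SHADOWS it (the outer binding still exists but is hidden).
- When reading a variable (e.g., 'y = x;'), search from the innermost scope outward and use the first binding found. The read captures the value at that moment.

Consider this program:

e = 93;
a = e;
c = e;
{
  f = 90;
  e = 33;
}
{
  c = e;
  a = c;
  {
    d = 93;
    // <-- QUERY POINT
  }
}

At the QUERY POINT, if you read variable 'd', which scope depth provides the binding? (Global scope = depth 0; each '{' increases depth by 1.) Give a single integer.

Answer: 2

Derivation:
Step 1: declare e=93 at depth 0
Step 2: declare a=(read e)=93 at depth 0
Step 3: declare c=(read e)=93 at depth 0
Step 4: enter scope (depth=1)
Step 5: declare f=90 at depth 1
Step 6: declare e=33 at depth 1
Step 7: exit scope (depth=0)
Step 8: enter scope (depth=1)
Step 9: declare c=(read e)=93 at depth 1
Step 10: declare a=(read c)=93 at depth 1
Step 11: enter scope (depth=2)
Step 12: declare d=93 at depth 2
Visible at query point: a=93 c=93 d=93 e=93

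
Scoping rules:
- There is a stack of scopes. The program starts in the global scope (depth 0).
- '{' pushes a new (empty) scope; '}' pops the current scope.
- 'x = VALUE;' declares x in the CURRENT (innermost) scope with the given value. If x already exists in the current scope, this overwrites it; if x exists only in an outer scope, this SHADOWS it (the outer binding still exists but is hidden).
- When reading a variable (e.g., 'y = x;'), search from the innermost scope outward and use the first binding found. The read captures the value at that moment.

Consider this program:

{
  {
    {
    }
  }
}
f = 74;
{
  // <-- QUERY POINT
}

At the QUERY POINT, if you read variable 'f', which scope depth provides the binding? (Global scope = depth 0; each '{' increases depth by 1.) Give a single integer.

Answer: 0

Derivation:
Step 1: enter scope (depth=1)
Step 2: enter scope (depth=2)
Step 3: enter scope (depth=3)
Step 4: exit scope (depth=2)
Step 5: exit scope (depth=1)
Step 6: exit scope (depth=0)
Step 7: declare f=74 at depth 0
Step 8: enter scope (depth=1)
Visible at query point: f=74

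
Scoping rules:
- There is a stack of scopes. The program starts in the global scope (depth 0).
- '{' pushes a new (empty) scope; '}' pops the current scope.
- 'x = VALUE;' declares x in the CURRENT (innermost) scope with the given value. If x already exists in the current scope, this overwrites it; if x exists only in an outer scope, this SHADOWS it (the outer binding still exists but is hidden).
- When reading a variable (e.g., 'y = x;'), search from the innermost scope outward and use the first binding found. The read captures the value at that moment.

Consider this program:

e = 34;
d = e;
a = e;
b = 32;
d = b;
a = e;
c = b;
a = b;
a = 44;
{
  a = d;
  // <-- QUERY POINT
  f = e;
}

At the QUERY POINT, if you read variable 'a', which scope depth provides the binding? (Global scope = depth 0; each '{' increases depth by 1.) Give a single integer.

Answer: 1

Derivation:
Step 1: declare e=34 at depth 0
Step 2: declare d=(read e)=34 at depth 0
Step 3: declare a=(read e)=34 at depth 0
Step 4: declare b=32 at depth 0
Step 5: declare d=(read b)=32 at depth 0
Step 6: declare a=(read e)=34 at depth 0
Step 7: declare c=(read b)=32 at depth 0
Step 8: declare a=(read b)=32 at depth 0
Step 9: declare a=44 at depth 0
Step 10: enter scope (depth=1)
Step 11: declare a=(read d)=32 at depth 1
Visible at query point: a=32 b=32 c=32 d=32 e=34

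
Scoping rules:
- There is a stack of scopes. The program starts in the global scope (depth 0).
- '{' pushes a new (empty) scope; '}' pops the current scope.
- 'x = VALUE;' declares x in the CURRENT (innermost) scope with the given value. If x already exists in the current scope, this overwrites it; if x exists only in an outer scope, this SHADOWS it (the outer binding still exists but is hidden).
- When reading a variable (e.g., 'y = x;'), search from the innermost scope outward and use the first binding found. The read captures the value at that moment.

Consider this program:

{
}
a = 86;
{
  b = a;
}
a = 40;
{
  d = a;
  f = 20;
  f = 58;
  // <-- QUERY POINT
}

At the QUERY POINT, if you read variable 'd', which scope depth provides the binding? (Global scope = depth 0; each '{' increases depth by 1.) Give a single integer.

Answer: 1

Derivation:
Step 1: enter scope (depth=1)
Step 2: exit scope (depth=0)
Step 3: declare a=86 at depth 0
Step 4: enter scope (depth=1)
Step 5: declare b=(read a)=86 at depth 1
Step 6: exit scope (depth=0)
Step 7: declare a=40 at depth 0
Step 8: enter scope (depth=1)
Step 9: declare d=(read a)=40 at depth 1
Step 10: declare f=20 at depth 1
Step 11: declare f=58 at depth 1
Visible at query point: a=40 d=40 f=58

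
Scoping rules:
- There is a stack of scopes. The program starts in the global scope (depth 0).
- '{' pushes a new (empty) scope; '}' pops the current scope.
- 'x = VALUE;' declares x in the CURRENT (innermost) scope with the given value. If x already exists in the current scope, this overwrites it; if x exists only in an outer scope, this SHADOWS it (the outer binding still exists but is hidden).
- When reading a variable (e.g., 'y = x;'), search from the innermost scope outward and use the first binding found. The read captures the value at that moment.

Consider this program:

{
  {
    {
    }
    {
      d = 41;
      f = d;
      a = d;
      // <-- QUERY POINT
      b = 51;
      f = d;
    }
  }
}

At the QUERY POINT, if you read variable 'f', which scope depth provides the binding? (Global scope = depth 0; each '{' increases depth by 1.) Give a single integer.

Step 1: enter scope (depth=1)
Step 2: enter scope (depth=2)
Step 3: enter scope (depth=3)
Step 4: exit scope (depth=2)
Step 5: enter scope (depth=3)
Step 6: declare d=41 at depth 3
Step 7: declare f=(read d)=41 at depth 3
Step 8: declare a=(read d)=41 at depth 3
Visible at query point: a=41 d=41 f=41

Answer: 3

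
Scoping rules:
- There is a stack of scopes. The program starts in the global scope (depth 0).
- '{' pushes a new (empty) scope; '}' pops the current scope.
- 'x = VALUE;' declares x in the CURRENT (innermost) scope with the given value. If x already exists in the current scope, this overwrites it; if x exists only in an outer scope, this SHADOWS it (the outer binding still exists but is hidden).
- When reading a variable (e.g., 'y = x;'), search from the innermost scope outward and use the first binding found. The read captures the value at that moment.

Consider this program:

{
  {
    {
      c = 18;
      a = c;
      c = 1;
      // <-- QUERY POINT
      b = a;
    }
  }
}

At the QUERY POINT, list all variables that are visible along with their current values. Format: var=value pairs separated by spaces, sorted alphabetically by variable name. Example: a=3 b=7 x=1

Answer: a=18 c=1

Derivation:
Step 1: enter scope (depth=1)
Step 2: enter scope (depth=2)
Step 3: enter scope (depth=3)
Step 4: declare c=18 at depth 3
Step 5: declare a=(read c)=18 at depth 3
Step 6: declare c=1 at depth 3
Visible at query point: a=18 c=1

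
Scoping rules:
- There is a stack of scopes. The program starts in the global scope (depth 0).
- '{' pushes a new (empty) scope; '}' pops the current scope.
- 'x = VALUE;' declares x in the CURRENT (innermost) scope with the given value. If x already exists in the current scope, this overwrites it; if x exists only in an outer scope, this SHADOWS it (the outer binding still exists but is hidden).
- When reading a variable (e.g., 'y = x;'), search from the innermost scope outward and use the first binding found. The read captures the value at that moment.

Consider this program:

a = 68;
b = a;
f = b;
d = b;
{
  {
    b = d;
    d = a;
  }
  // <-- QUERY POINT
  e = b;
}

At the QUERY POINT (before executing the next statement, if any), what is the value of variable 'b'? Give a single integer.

Step 1: declare a=68 at depth 0
Step 2: declare b=(read a)=68 at depth 0
Step 3: declare f=(read b)=68 at depth 0
Step 4: declare d=(read b)=68 at depth 0
Step 5: enter scope (depth=1)
Step 6: enter scope (depth=2)
Step 7: declare b=(read d)=68 at depth 2
Step 8: declare d=(read a)=68 at depth 2
Step 9: exit scope (depth=1)
Visible at query point: a=68 b=68 d=68 f=68

Answer: 68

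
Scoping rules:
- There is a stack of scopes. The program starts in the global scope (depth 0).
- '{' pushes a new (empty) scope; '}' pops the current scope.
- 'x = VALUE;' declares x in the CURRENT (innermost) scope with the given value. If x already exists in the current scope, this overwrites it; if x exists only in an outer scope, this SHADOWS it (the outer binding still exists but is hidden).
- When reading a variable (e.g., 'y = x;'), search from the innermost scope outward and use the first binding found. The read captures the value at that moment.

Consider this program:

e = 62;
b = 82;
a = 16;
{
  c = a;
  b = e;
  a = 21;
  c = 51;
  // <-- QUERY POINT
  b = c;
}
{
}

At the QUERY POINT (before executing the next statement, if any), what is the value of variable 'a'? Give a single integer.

Answer: 21

Derivation:
Step 1: declare e=62 at depth 0
Step 2: declare b=82 at depth 0
Step 3: declare a=16 at depth 0
Step 4: enter scope (depth=1)
Step 5: declare c=(read a)=16 at depth 1
Step 6: declare b=(read e)=62 at depth 1
Step 7: declare a=21 at depth 1
Step 8: declare c=51 at depth 1
Visible at query point: a=21 b=62 c=51 e=62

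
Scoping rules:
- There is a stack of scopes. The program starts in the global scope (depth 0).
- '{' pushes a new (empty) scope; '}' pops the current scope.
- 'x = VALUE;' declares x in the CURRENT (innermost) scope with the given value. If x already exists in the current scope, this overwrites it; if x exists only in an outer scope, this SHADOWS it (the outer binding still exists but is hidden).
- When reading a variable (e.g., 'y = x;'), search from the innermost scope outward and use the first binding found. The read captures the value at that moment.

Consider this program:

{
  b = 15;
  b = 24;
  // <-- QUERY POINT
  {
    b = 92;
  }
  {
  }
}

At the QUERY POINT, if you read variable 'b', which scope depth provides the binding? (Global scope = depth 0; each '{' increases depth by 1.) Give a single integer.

Step 1: enter scope (depth=1)
Step 2: declare b=15 at depth 1
Step 3: declare b=24 at depth 1
Visible at query point: b=24

Answer: 1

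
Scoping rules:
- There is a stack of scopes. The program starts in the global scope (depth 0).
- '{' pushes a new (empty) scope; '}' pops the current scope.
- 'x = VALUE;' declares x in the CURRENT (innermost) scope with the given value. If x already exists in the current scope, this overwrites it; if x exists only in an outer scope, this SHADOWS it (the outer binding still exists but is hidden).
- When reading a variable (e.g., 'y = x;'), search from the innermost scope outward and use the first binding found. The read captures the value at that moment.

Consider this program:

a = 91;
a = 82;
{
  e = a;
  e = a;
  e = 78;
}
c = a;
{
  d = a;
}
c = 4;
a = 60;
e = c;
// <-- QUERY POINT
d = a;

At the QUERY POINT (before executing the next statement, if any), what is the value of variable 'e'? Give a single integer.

Answer: 4

Derivation:
Step 1: declare a=91 at depth 0
Step 2: declare a=82 at depth 0
Step 3: enter scope (depth=1)
Step 4: declare e=(read a)=82 at depth 1
Step 5: declare e=(read a)=82 at depth 1
Step 6: declare e=78 at depth 1
Step 7: exit scope (depth=0)
Step 8: declare c=(read a)=82 at depth 0
Step 9: enter scope (depth=1)
Step 10: declare d=(read a)=82 at depth 1
Step 11: exit scope (depth=0)
Step 12: declare c=4 at depth 0
Step 13: declare a=60 at depth 0
Step 14: declare e=(read c)=4 at depth 0
Visible at query point: a=60 c=4 e=4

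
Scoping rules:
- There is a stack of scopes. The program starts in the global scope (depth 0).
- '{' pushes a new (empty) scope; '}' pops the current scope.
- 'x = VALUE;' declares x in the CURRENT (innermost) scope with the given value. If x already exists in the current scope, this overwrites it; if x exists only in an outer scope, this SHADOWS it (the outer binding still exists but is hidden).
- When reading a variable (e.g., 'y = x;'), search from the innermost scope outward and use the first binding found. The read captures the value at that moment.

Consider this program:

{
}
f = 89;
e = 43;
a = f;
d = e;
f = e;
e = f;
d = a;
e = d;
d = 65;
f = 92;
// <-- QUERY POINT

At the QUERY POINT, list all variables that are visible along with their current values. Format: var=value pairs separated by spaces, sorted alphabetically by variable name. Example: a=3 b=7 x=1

Answer: a=89 d=65 e=89 f=92

Derivation:
Step 1: enter scope (depth=1)
Step 2: exit scope (depth=0)
Step 3: declare f=89 at depth 0
Step 4: declare e=43 at depth 0
Step 5: declare a=(read f)=89 at depth 0
Step 6: declare d=(read e)=43 at depth 0
Step 7: declare f=(read e)=43 at depth 0
Step 8: declare e=(read f)=43 at depth 0
Step 9: declare d=(read a)=89 at depth 0
Step 10: declare e=(read d)=89 at depth 0
Step 11: declare d=65 at depth 0
Step 12: declare f=92 at depth 0
Visible at query point: a=89 d=65 e=89 f=92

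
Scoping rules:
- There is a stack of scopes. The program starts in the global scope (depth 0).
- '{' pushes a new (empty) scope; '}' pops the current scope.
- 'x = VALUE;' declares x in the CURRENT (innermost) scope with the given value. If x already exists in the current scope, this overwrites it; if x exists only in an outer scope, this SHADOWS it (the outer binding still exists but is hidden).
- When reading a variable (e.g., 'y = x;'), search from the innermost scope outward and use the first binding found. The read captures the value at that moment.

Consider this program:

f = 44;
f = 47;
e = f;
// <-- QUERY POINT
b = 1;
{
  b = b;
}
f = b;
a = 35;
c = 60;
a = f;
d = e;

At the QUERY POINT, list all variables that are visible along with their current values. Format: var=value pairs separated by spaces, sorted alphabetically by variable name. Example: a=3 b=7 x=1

Answer: e=47 f=47

Derivation:
Step 1: declare f=44 at depth 0
Step 2: declare f=47 at depth 0
Step 3: declare e=(read f)=47 at depth 0
Visible at query point: e=47 f=47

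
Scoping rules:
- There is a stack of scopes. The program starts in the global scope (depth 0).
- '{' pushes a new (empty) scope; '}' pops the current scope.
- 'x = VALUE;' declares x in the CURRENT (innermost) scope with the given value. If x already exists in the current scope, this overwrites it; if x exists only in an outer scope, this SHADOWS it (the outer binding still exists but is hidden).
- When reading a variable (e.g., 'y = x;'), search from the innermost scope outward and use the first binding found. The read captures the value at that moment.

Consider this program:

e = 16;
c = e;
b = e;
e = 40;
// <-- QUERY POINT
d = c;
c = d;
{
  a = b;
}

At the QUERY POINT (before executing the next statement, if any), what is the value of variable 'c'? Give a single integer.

Answer: 16

Derivation:
Step 1: declare e=16 at depth 0
Step 2: declare c=(read e)=16 at depth 0
Step 3: declare b=(read e)=16 at depth 0
Step 4: declare e=40 at depth 0
Visible at query point: b=16 c=16 e=40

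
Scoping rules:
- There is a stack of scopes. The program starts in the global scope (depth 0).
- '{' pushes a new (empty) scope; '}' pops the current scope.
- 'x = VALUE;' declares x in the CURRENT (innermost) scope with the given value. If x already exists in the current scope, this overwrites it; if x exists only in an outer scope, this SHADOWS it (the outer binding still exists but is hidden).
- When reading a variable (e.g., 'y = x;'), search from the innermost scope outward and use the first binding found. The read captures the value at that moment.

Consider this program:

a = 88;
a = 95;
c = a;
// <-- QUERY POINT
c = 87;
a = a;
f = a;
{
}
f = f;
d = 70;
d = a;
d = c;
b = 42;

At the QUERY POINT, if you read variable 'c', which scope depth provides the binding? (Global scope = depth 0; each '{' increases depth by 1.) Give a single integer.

Step 1: declare a=88 at depth 0
Step 2: declare a=95 at depth 0
Step 3: declare c=(read a)=95 at depth 0
Visible at query point: a=95 c=95

Answer: 0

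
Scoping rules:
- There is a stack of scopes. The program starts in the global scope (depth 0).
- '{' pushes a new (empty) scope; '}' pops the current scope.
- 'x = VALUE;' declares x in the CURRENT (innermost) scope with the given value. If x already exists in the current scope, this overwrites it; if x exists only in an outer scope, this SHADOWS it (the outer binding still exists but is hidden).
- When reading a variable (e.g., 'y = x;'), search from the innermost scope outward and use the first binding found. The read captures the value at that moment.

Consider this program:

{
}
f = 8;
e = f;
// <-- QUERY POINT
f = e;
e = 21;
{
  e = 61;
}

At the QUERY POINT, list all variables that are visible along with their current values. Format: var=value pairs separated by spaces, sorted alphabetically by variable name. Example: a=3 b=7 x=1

Answer: e=8 f=8

Derivation:
Step 1: enter scope (depth=1)
Step 2: exit scope (depth=0)
Step 3: declare f=8 at depth 0
Step 4: declare e=(read f)=8 at depth 0
Visible at query point: e=8 f=8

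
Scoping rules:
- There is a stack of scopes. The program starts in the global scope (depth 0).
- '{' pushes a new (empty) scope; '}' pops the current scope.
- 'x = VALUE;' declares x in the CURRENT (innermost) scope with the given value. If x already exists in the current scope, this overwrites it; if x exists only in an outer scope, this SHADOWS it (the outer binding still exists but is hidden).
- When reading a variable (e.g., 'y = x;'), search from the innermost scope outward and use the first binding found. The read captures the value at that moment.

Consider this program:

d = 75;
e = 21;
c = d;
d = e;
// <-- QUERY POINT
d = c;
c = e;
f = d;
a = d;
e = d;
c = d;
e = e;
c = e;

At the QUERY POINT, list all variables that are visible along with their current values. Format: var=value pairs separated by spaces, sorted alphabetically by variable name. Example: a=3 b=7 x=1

Answer: c=75 d=21 e=21

Derivation:
Step 1: declare d=75 at depth 0
Step 2: declare e=21 at depth 0
Step 3: declare c=(read d)=75 at depth 0
Step 4: declare d=(read e)=21 at depth 0
Visible at query point: c=75 d=21 e=21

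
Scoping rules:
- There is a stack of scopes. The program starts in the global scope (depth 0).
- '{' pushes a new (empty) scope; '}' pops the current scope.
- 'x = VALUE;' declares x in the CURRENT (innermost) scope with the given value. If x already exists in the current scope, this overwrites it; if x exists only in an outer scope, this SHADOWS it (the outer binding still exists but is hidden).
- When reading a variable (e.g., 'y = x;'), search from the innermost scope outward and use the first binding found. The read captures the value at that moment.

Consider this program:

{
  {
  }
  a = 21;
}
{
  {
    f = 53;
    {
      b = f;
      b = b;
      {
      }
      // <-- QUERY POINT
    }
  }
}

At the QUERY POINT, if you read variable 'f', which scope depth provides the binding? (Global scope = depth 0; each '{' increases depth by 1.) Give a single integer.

Step 1: enter scope (depth=1)
Step 2: enter scope (depth=2)
Step 3: exit scope (depth=1)
Step 4: declare a=21 at depth 1
Step 5: exit scope (depth=0)
Step 6: enter scope (depth=1)
Step 7: enter scope (depth=2)
Step 8: declare f=53 at depth 2
Step 9: enter scope (depth=3)
Step 10: declare b=(read f)=53 at depth 3
Step 11: declare b=(read b)=53 at depth 3
Step 12: enter scope (depth=4)
Step 13: exit scope (depth=3)
Visible at query point: b=53 f=53

Answer: 2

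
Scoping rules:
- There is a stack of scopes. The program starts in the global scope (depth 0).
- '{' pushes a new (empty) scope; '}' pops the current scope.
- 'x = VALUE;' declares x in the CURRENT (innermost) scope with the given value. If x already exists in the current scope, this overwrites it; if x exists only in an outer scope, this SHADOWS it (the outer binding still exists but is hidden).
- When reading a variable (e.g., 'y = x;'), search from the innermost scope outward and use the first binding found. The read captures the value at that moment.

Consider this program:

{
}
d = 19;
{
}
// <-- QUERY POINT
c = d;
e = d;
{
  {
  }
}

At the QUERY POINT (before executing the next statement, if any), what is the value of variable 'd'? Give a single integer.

Answer: 19

Derivation:
Step 1: enter scope (depth=1)
Step 2: exit scope (depth=0)
Step 3: declare d=19 at depth 0
Step 4: enter scope (depth=1)
Step 5: exit scope (depth=0)
Visible at query point: d=19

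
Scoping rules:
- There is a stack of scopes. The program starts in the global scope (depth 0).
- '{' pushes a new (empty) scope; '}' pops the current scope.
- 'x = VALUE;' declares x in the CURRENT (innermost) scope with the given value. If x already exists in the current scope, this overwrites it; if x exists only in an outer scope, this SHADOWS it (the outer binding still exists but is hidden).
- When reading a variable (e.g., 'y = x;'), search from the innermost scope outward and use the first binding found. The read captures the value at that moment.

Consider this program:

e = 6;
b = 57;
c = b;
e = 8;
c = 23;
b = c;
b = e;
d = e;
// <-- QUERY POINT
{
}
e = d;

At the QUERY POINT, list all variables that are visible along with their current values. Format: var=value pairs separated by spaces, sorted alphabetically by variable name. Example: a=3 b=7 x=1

Answer: b=8 c=23 d=8 e=8

Derivation:
Step 1: declare e=6 at depth 0
Step 2: declare b=57 at depth 0
Step 3: declare c=(read b)=57 at depth 0
Step 4: declare e=8 at depth 0
Step 5: declare c=23 at depth 0
Step 6: declare b=(read c)=23 at depth 0
Step 7: declare b=(read e)=8 at depth 0
Step 8: declare d=(read e)=8 at depth 0
Visible at query point: b=8 c=23 d=8 e=8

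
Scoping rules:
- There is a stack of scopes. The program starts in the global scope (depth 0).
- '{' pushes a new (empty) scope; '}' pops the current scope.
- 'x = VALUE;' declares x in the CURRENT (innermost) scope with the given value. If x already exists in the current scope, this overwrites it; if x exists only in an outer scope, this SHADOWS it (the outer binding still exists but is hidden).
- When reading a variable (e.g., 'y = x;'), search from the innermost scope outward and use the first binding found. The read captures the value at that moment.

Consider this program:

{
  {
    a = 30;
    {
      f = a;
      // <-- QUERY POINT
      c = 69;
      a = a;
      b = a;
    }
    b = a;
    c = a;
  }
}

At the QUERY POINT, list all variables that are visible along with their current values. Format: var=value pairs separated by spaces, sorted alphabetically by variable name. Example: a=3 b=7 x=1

Answer: a=30 f=30

Derivation:
Step 1: enter scope (depth=1)
Step 2: enter scope (depth=2)
Step 3: declare a=30 at depth 2
Step 4: enter scope (depth=3)
Step 5: declare f=(read a)=30 at depth 3
Visible at query point: a=30 f=30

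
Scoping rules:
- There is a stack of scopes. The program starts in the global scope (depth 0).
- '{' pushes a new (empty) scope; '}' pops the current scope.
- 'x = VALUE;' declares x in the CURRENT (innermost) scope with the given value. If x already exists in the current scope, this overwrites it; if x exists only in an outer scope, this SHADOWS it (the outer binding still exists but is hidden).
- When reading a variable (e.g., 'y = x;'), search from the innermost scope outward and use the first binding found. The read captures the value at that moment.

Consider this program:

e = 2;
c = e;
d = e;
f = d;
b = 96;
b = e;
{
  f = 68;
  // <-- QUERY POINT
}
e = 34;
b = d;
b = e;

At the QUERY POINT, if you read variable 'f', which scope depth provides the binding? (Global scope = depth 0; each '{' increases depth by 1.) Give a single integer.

Answer: 1

Derivation:
Step 1: declare e=2 at depth 0
Step 2: declare c=(read e)=2 at depth 0
Step 3: declare d=(read e)=2 at depth 0
Step 4: declare f=(read d)=2 at depth 0
Step 5: declare b=96 at depth 0
Step 6: declare b=(read e)=2 at depth 0
Step 7: enter scope (depth=1)
Step 8: declare f=68 at depth 1
Visible at query point: b=2 c=2 d=2 e=2 f=68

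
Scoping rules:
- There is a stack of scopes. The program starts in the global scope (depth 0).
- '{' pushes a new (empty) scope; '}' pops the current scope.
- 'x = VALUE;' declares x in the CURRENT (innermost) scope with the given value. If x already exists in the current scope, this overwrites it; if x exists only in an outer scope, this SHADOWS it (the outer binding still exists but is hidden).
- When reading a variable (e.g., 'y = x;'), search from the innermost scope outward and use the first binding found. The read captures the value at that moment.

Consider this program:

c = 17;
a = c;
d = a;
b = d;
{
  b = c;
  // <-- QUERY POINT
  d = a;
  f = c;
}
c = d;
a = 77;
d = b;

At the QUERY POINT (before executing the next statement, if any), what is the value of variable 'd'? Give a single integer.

Step 1: declare c=17 at depth 0
Step 2: declare a=(read c)=17 at depth 0
Step 3: declare d=(read a)=17 at depth 0
Step 4: declare b=(read d)=17 at depth 0
Step 5: enter scope (depth=1)
Step 6: declare b=(read c)=17 at depth 1
Visible at query point: a=17 b=17 c=17 d=17

Answer: 17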